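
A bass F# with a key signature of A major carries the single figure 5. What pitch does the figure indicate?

C#

Counting 4 letter steps above F# lands on C; in A major, that letter is C#.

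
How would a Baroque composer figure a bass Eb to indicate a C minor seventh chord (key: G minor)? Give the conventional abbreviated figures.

Eb is the third of C minor seventh, so the chord is in first inversion.
A seventh chord in first inversion is figured 6/5/3, conventionally abbreviated 6/5.

6/5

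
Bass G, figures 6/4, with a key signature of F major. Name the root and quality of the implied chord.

The figures 6/4 indicate a triad in second inversion.
In second inversion the root lies a fourth above the bass: a fourth above G in F major is C.
The chord tones are G, C, E, giving C major.

C major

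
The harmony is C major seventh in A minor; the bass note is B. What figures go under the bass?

B is the seventh of C major seventh, so the chord is in third inversion.
A seventh chord in third inversion is figured 6/4/2, conventionally abbreviated 4/2.

4/2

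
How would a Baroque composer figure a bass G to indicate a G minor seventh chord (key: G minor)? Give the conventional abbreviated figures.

G is the root of G minor seventh, so the chord is in root position.
A seventh chord in root position is figured 7/5/3, conventionally abbreviated 7.

7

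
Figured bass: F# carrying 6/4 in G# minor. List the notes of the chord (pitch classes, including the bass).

F#, B, D#

A fourth above F# in this key is B.
A sixth above F# in this key is D#.
Together with the bass F#, this spells B major in second inversion.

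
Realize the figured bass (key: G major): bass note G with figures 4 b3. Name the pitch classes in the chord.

The written figures 4 b3 are shorthand for 6/4/3: the 6 is implied.
A third above G in this key is B, lowered to Bb by the flat.
A fourth above G in this key is C.
A sixth above G in this key is E.
Together with the bass G, this spells C dominant seventh in second inversion.

G, Bb, C, E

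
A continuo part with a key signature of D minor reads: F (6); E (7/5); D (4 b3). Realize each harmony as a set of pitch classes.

F (6/3): F, A, D.
E (7/5/3): E, G, Bb, D.
D (6/4/b3): D, Fb, G, Bb.

F, A, D | E, G, Bb, D | D, Fb, G, Bb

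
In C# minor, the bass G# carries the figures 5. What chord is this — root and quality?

The figures 5 indicate a triad in root position.
In root position the bass is the root, so the root is G#.
The chord tones are G#, B, D#, giving G# minor.

G# minor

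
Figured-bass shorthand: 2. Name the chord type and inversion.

seventh chord, third inversion

2 is shorthand for 6/4/2.
Intervals of 6/4/2 above the bass form a seventh chord; the bass is the seventh, so this is third inversion.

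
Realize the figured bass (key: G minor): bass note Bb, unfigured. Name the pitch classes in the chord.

An unfigured bass implies 5/3.
A third above Bb in this key is D.
A fifth above Bb in this key is F.
Together with the bass Bb, this spells Bb major in root position.

Bb, D, F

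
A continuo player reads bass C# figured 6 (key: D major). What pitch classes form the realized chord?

C#, E, A

The written figures 6 are shorthand for 6/3: the 3 is implied.
A third above C# in this key is E.
A sixth above C# in this key is A.
Together with the bass C#, this spells A major in first inversion.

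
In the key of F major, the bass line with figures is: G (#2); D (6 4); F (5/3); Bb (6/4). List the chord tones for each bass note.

G (6/4/#2): G, A#, C, E.
D (6/4): D, G, Bb.
F (5/3): F, A, C.
Bb (6/4): Bb, E, G.

G, A#, C, E | D, G, Bb | F, A, C | Bb, E, G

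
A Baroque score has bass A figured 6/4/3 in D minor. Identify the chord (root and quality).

The figures 6/4/3 indicate a seventh chord in second inversion.
In second inversion the root lies a fourth above the bass: a fourth above A in D minor is D.
The chord tones are A, C, D, F, giving D minor seventh.

D minor seventh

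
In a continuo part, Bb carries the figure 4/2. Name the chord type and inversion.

seventh chord, third inversion

4/2 is shorthand for 6/4/2.
Intervals of 6/4/2 above the bass form a seventh chord; the bass is the seventh, so this is third inversion.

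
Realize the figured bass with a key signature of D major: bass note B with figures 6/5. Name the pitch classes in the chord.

The written figures 6/5 are shorthand for 6/5/3: the 3 is implied.
A third above B in this key is D.
A fifth above B in this key is F#.
A sixth above B in this key is G.
Together with the bass B, this spells G major seventh in first inversion.

B, D, F#, G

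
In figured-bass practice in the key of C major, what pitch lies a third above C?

E

Counting 2 letter steps above C lands on E; in C major, that letter is E.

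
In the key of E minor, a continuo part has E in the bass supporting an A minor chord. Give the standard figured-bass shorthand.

E is the fifth of A minor, so the chord is in second inversion.
A triad in second inversion is figured 6/4, conventionally abbreviated 6/4.

6/4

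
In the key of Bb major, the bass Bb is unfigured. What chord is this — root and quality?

Bb major

An unfigured bass indicates a triad in root position.
In root position the bass is the root, so the root is Bb.
The chord tones are Bb, D, F, giving Bb major.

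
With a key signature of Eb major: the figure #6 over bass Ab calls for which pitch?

F#

Counting 5 letter steps above Ab lands on F; in Eb major, that letter is F.
The #6 figure raises it a semitone, giving F#.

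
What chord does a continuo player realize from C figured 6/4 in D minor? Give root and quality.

F major

The figures 6/4 indicate a triad in second inversion.
In second inversion the root lies a fourth above the bass: a fourth above C in D minor is F.
The chord tones are C, F, A, giving F major.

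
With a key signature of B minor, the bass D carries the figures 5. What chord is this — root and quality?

D major

The figures 5 indicate a triad in root position.
In root position the bass is the root, so the root is D.
The chord tones are D, F#, A, giving D major.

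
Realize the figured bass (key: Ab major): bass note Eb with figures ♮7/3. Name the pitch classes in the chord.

The written figures ♮7/3 are shorthand for 7/5/3: the 5 is implied.
A third above Eb in this key is G.
A fifth above Eb in this key is Bb.
A seventh above Eb in this key is Db, made natural (D) by the ♮ figure.
Together with the bass Eb, this spells Eb major seventh in root position.

Eb, G, Bb, D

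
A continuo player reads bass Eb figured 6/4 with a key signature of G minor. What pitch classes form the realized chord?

Eb, A, C

A fourth above Eb in this key is A.
A sixth above Eb in this key is C.
Together with the bass Eb, this spells A diminished in second inversion.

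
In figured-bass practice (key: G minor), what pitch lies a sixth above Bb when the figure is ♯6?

G#

Counting 5 letter steps above Bb lands on G; in G minor, that letter is G.
The #6 figure raises it a semitone, giving G#.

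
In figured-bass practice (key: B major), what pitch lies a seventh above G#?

F#

Counting 6 letter steps above G# lands on F; in B major, that letter is F#.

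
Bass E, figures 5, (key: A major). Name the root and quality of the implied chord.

The figures 5 indicate a triad in root position.
In root position the bass is the root, so the root is E.
The chord tones are E, G#, B, giving E major.

E major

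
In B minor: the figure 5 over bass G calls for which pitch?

Counting 4 letter steps above G lands on D; in B minor, that letter is D.

D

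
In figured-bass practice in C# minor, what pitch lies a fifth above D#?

Counting 4 letter steps above D# lands on A; in C# minor, that letter is A.

A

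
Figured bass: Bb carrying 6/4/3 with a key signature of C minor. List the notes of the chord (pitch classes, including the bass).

A third above Bb in this key is D.
A fourth above Bb in this key is Eb.
A sixth above Bb in this key is G.
Together with the bass Bb, this spells Eb major seventh in second inversion.

Bb, D, Eb, G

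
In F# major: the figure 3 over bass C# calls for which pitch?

E#

Counting 2 letter steps above C# lands on E; in F# major, that letter is E#.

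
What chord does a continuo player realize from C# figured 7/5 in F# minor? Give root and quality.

C# minor seventh

The figures 7/5 indicate a seventh chord in root position.
In root position the bass is the root, so the root is C#.
The chord tones are C#, E, G#, B, giving C# minor seventh.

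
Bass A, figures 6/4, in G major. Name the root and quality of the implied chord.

The figures 6/4 indicate a triad in second inversion.
In second inversion the root lies a fourth above the bass: a fourth above A in G major is D.
The chord tones are A, D, F#, giving D major.

D major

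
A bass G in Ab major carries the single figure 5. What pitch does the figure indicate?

Counting 4 letter steps above G lands on D; in Ab major, that letter is Db.

Db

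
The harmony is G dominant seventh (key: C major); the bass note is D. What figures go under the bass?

D is the fifth of G dominant seventh, so the chord is in second inversion.
A seventh chord in second inversion is figured 6/4/3, conventionally abbreviated 4/3.

4/3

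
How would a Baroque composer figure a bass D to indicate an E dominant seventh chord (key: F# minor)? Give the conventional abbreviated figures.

D is the seventh of E dominant seventh, so the chord is in third inversion.
A seventh chord in third inversion is figured 6/4/2, conventionally abbreviated 4/2.

4/2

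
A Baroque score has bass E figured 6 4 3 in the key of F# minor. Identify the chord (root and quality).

The figures 6 4 3 indicate a seventh chord in second inversion.
In second inversion the root lies a fourth above the bass: a fourth above E in F# minor is A.
The chord tones are E, G#, A, C#, giving A major seventh.

A major seventh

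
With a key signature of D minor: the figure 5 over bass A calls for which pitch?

E

Counting 4 letter steps above A lands on E; in D minor, that letter is E.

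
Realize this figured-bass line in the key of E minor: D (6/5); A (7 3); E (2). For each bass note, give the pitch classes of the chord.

D (6/5/3): D, F#, A, B.
A (7/5/3): A, C, E, G.
E (6/4/2): E, F#, A, C.

D, F#, A, B | A, C, E, G | E, F#, A, C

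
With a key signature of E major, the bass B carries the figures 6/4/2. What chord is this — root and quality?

The figures 6/4/2 indicate a seventh chord in third inversion.
In third inversion the root lies a second above the bass: a second above B in E major is C#.
The chord tones are B, C#, E, G#, giving C# minor seventh.

C# minor seventh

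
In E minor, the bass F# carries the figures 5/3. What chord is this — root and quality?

F# diminished

The figures 5/3 indicate a triad in root position.
In root position the bass is the root, so the root is F#.
The chord tones are F#, A, C, giving F# diminished.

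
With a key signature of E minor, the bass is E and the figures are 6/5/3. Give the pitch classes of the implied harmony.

A third above E in this key is G.
A fifth above E in this key is B.
A sixth above E in this key is C.
Together with the bass E, this spells C major seventh in first inversion.

E, G, B, C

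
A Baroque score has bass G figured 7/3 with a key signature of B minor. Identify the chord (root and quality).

The figures 7/3 indicate a seventh chord in root position.
In root position the bass is the root, so the root is G.
The chord tones are G, B, D, F#, giving G major seventh.

G major seventh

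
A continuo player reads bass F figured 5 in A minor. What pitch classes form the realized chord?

F, A, C

The written figures 5 are shorthand for 5/3: the 3 is implied.
A third above F in this key is A.
A fifth above F in this key is C.
Together with the bass F, this spells F major in root position.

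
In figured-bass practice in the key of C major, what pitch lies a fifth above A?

Counting 4 letter steps above A lands on E; in C major, that letter is E.

E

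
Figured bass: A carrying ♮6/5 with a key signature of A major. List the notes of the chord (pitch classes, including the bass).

A, C#, E, F

The written figures ♮6/5 are shorthand for 6/5/3: the 3 is implied.
A third above A in this key is C#.
A fifth above A in this key is E.
A sixth above A in this key is F#, made natural (F) by the ♮ figure.
Together with the bass A, this spells F augmented major seventh in first inversion.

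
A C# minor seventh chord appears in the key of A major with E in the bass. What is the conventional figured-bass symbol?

E is the third of C# minor seventh, so the chord is in first inversion.
A seventh chord in first inversion is figured 6/5/3, conventionally abbreviated 6/5.

6/5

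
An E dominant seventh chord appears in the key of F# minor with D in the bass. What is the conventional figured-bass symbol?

D is the seventh of E dominant seventh, so the chord is in third inversion.
A seventh chord in third inversion is figured 6/4/2, conventionally abbreviated 4/2.

4/2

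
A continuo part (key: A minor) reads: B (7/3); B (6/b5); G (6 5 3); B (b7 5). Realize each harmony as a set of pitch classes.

B (7/5/3): B, D, F, A.
B (6/b5/3): B, D, Fb, G.
G (6/5/3): G, B, D, E.
B (b7/5/3): B, D, F, Ab.

B, D, F, A | B, D, Fb, G | G, B, D, E | B, D, F, Ab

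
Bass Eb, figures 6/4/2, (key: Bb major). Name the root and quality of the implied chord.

F dominant seventh

The figures 6/4/2 indicate a seventh chord in third inversion.
In third inversion the root lies a second above the bass: a second above Eb in Bb major is F.
The chord tones are Eb, F, A, C, giving F dominant seventh.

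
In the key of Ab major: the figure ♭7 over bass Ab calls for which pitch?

Counting 6 letter steps above Ab lands on G; in Ab major, that letter is G.
The b7 figure lowers it a semitone, giving Gb.

Gb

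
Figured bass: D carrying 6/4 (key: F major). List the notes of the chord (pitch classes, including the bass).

D, G, Bb

A fourth above D in this key is G.
A sixth above D in this key is Bb.
Together with the bass D, this spells G minor in second inversion.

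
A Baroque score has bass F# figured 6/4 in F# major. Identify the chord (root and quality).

The figures 6/4 indicate a triad in second inversion.
In second inversion the root lies a fourth above the bass: a fourth above F# in F# major is B.
The chord tones are F#, B, D#, giving B major.

B major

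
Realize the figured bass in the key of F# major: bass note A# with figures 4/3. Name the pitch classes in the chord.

The written figures 4/3 are shorthand for 6/4/3: the 6 is implied.
A third above A# in this key is C#.
A fourth above A# in this key is D#.
A sixth above A# in this key is F#.
Together with the bass A#, this spells D# minor seventh in second inversion.

A#, C#, D#, F#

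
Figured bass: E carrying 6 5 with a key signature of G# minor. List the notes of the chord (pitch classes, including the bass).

The written figures 6 5 are shorthand for 6/5/3: the 3 is implied.
A third above E in this key is G#.
A fifth above E in this key is B.
A sixth above E in this key is C#.
Together with the bass E, this spells C# minor seventh in first inversion.

E, G#, B, C#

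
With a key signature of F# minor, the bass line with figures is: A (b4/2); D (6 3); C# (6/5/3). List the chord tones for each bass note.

A, B, Db, F# | D, F#, B | C#, E, G#, A

A (6/b4/2): A, B, Db, F#.
D (6/3): D, F#, B.
C# (6/5/3): C#, E, G#, A.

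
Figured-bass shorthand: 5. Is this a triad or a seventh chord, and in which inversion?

5 is shorthand for 5/3.
Intervals of 5/3 above the bass form a triad; the bass is the root, so this is root position.

triad, root position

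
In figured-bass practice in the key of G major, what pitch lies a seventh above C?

B

Counting 6 letter steps above C lands on B; in G major, that letter is B.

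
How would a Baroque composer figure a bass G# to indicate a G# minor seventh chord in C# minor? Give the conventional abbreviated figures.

G# is the root of G# minor seventh, so the chord is in root position.
A seventh chord in root position is figured 7/5/3, conventionally abbreviated 7.

7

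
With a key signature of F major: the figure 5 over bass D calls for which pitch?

Counting 4 letter steps above D lands on A; in F major, that letter is A.

A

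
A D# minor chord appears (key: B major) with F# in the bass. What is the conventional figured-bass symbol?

6

F# is the third of D# minor, so the chord is in first inversion.
A triad in first inversion is figured 6/3, conventionally abbreviated 6.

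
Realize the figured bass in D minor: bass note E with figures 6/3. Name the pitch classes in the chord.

E, G, C

A third above E in this key is G.
A sixth above E in this key is C.
Together with the bass E, this spells C major in first inversion.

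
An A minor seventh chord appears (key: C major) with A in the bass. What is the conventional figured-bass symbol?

A is the root of A minor seventh, so the chord is in root position.
A seventh chord in root position is figured 7/5/3, conventionally abbreviated 7.

7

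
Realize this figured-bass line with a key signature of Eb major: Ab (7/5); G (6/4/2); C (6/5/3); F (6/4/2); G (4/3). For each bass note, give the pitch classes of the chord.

Ab, C, Eb, G | G, Ab, C, Eb | C, Eb, G, Ab | F, G, Bb, D | G, Bb, C, Eb

Ab (7/5/3): Ab, C, Eb, G.
G (6/4/2): G, Ab, C, Eb.
C (6/5/3): C, Eb, G, Ab.
F (6/4/2): F, G, Bb, D.
G (6/4/3): G, Bb, C, Eb.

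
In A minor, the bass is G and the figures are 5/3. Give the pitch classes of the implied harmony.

A third above G in this key is B.
A fifth above G in this key is D.
Together with the bass G, this spells G major in root position.

G, B, D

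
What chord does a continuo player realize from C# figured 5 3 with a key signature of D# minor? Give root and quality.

The figures 5 3 indicate a triad in root position.
In root position the bass is the root, so the root is C#.
The chord tones are C#, E#, G#, giving C# major.

C# major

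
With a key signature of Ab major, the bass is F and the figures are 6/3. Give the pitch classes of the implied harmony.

F, Ab, Db

A third above F in this key is Ab.
A sixth above F in this key is Db.
Together with the bass F, this spells Db major in first inversion.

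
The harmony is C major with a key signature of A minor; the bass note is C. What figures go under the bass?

no figures

C is the root of C major, so the chord is in root position.
A triad in root position is figured 5/3, conventionally abbreviated (no figures — root-position triad).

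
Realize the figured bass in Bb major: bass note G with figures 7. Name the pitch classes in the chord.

G, Bb, D, F

The written figures 7 are shorthand for 7/5/3: the 5/3 are implied.
A third above G in this key is Bb.
A fifth above G in this key is D.
A seventh above G in this key is F.
Together with the bass G, this spells G minor seventh in root position.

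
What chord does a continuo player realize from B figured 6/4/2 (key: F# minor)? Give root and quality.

C# minor seventh

The figures 6/4/2 indicate a seventh chord in third inversion.
In third inversion the root lies a second above the bass: a second above B in F# minor is C#.
The chord tones are B, C#, E, G#, giving C# minor seventh.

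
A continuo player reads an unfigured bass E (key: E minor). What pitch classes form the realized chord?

E, G, B

An unfigured bass implies 5/3.
A third above E in this key is G.
A fifth above E in this key is B.
Together with the bass E, this spells E minor in root position.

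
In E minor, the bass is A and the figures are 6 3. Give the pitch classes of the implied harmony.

A, C, F#

A third above A in this key is C.
A sixth above A in this key is F#.
Together with the bass A, this spells F# diminished in first inversion.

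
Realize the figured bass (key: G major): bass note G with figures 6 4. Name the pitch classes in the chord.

A fourth above G in this key is C.
A sixth above G in this key is E.
Together with the bass G, this spells C major in second inversion.

G, C, E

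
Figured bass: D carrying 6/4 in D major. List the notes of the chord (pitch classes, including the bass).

D, G, B

A fourth above D in this key is G.
A sixth above D in this key is B.
Together with the bass D, this spells G major in second inversion.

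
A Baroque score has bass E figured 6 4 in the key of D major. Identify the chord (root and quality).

The figures 6 4 indicate a triad in second inversion.
In second inversion the root lies a fourth above the bass: a fourth above E in D major is A.
The chord tones are E, A, C#, giving A major.

A major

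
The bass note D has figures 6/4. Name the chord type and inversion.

Intervals of 6/4 above the bass form a triad; the bass is the fifth, so this is second inversion.

triad, second inversion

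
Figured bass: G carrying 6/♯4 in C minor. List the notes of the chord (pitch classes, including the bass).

A fourth above G in this key is C, raised to C# by the sharp.
A sixth above G in this key is Eb.

G, C#, Eb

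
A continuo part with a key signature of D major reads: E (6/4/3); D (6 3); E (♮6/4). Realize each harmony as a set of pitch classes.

E, G, A, C# | D, F#, B | E, A, C

E (6/4/3): E, G, A, C#.
D (6/3): D, F#, B.
E (♮6/4): E, A, C.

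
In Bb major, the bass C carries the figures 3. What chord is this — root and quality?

C minor

The figures 3 indicate a triad in root position.
In root position the bass is the root, so the root is C.
The chord tones are C, Eb, G, giving C minor.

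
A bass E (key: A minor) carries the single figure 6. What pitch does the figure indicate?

Counting 5 letter steps above E lands on C; in A minor, that letter is C.

C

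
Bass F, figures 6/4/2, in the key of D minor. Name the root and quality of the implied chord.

G minor seventh

The figures 6/4/2 indicate a seventh chord in third inversion.
In third inversion the root lies a second above the bass: a second above F in D minor is G.
The chord tones are F, G, Bb, D, giving G minor seventh.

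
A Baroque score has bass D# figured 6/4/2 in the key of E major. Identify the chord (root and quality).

The figures 6/4/2 indicate a seventh chord in third inversion.
In third inversion the root lies a second above the bass: a second above D# in E major is E.
The chord tones are D#, E, G#, B, giving E major seventh.

E major seventh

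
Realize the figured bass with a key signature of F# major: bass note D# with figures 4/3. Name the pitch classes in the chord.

D#, F#, G#, B

The written figures 4/3 are shorthand for 6/4/3: the 6 is implied.
A third above D# in this key is F#.
A fourth above D# in this key is G#.
A sixth above D# in this key is B.
Together with the bass D#, this spells G# minor seventh in second inversion.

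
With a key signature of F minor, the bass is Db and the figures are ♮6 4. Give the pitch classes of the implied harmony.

A fourth above Db in this key is G.
A sixth above Db in this key is Bb, made natural (B) by the ♮ figure.

Db, G, B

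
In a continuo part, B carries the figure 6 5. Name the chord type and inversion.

6 5 is shorthand for 6/5/3.
Intervals of 6/5/3 above the bass form a seventh chord; the bass is the third, so this is first inversion.

seventh chord, first inversion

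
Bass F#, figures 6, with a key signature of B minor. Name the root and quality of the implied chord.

D major

The figures 6 indicate a triad in first inversion.
In first inversion the root lies a sixth above the bass: a sixth above F# in B minor is D.
The chord tones are F#, A, D, giving D major.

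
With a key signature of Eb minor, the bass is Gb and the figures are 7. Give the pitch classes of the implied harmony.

The written figures 7 are shorthand for 7/5/3: the 5/3 are implied.
A third above Gb in this key is Bb.
A fifth above Gb in this key is Db.
A seventh above Gb in this key is F.
Together with the bass Gb, this spells Gb major seventh in root position.

Gb, Bb, Db, F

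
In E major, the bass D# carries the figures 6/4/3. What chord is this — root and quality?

The figures 6/4/3 indicate a seventh chord in second inversion.
In second inversion the root lies a fourth above the bass: a fourth above D# in E major is G#.
The chord tones are D#, F#, G#, B, giving G# minor seventh.

G# minor seventh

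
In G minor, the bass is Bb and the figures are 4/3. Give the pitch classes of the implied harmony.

The written figures 4/3 are shorthand for 6/4/3: the 6 is implied.
A third above Bb in this key is D.
A fourth above Bb in this key is Eb.
A sixth above Bb in this key is G.
Together with the bass Bb, this spells Eb major seventh in second inversion.

Bb, D, Eb, G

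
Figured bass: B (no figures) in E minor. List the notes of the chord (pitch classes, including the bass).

An unfigured bass implies 5/3.
A third above B in this key is D.
A fifth above B in this key is F#.
Together with the bass B, this spells B minor in root position.

B, D, F#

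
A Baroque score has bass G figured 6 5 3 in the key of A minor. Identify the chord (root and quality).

E minor seventh

The figures 6 5 3 indicate a seventh chord in first inversion.
In first inversion the root lies a sixth above the bass: a sixth above G in A minor is E.
The chord tones are G, B, D, E, giving E minor seventh.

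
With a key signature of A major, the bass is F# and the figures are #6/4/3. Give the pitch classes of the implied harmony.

F#, A, B, D#

A third above F# in this key is A.
A fourth above F# in this key is B.
A sixth above F# in this key is D, raised to D# by the sharp.
Together with the bass F#, this spells B dominant seventh in second inversion.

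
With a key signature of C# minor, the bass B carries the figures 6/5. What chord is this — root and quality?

G# minor seventh

The figures 6/5 indicate a seventh chord in first inversion.
In first inversion the root lies a sixth above the bass: a sixth above B in C# minor is G#.
The chord tones are B, D#, F#, G#, giving G# minor seventh.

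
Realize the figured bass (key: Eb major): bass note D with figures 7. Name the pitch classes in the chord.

The written figures 7 are shorthand for 7/5/3: the 5/3 are implied.
A third above D in this key is F.
A fifth above D in this key is Ab.
A seventh above D in this key is C.
Together with the bass D, this spells D half-diminished seventh in root position.

D, F, Ab, C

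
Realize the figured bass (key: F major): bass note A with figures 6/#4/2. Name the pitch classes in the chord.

A, Bb, D#, F

A second above A in this key is Bb.
A fourth above A in this key is D, raised to D# by the sharp.
A sixth above A in this key is F.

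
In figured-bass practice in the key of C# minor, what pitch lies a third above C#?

E

Counting 2 letter steps above C# lands on E; in C# minor, that letter is E.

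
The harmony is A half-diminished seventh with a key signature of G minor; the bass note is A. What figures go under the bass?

7

A is the root of A half-diminished seventh, so the chord is in root position.
A seventh chord in root position is figured 7/5/3, conventionally abbreviated 7.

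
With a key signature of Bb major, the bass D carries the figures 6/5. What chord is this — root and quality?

Bb major seventh

The figures 6/5 indicate a seventh chord in first inversion.
In first inversion the root lies a sixth above the bass: a sixth above D in Bb major is Bb.
The chord tones are D, F, A, Bb, giving Bb major seventh.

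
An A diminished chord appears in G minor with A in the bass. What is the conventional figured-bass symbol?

no figures

A is the root of A diminished, so the chord is in root position.
A triad in root position is figured 5/3, conventionally abbreviated (no figures — root-position triad).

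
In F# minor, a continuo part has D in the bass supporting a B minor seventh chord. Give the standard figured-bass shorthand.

6/5

D is the third of B minor seventh, so the chord is in first inversion.
A seventh chord in first inversion is figured 6/5/3, conventionally abbreviated 6/5.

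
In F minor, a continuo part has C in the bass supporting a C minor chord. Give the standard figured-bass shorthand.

C is the root of C minor, so the chord is in root position.
A triad in root position is figured 5/3, conventionally abbreviated (no figures — root-position triad).

no figures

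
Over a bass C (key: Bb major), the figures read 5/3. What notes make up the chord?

A third above C in this key is Eb.
A fifth above C in this key is G.
Together with the bass C, this spells C minor in root position.

C, Eb, G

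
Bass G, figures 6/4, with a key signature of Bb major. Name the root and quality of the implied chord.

C minor

The figures 6/4 indicate a triad in second inversion.
In second inversion the root lies a fourth above the bass: a fourth above G in Bb major is C.
The chord tones are G, C, Eb, giving C minor.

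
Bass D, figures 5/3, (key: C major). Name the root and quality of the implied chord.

D minor

The figures 5/3 indicate a triad in root position.
In root position the bass is the root, so the root is D.
The chord tones are D, F, A, giving D minor.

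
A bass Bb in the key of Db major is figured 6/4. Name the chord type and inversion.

triad, second inversion

Intervals of 6/4 above the bass form a triad; the bass is the fifth, so this is second inversion.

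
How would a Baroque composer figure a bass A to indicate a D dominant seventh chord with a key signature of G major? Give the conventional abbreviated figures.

A is the fifth of D dominant seventh, so the chord is in second inversion.
A seventh chord in second inversion is figured 6/4/3, conventionally abbreviated 4/3.

4/3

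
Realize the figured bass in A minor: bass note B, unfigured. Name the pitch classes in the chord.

An unfigured bass implies 5/3.
A third above B in this key is D.
A fifth above B in this key is F.
Together with the bass B, this spells B diminished in root position.

B, D, F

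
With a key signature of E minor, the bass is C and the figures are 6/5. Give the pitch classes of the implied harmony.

C, E, G, A

The written figures 6/5 are shorthand for 6/5/3: the 3 is implied.
A third above C in this key is E.
A fifth above C in this key is G.
A sixth above C in this key is A.
Together with the bass C, this spells A minor seventh in first inversion.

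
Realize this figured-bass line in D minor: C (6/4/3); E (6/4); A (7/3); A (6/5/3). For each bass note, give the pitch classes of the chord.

C (6/4/3): C, E, F, A.
E (6/4): E, A, C.
A (7/5/3): A, C, E, G.
A (6/5/3): A, C, E, F.

C, E, F, A | E, A, C | A, C, E, G | A, C, E, F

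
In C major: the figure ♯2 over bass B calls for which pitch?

C#

Counting 1 letter step above B lands on C; in C major, that letter is C.
The #2 figure raises it a semitone, giving C#.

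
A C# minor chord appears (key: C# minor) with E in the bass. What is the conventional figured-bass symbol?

6

E is the third of C# minor, so the chord is in first inversion.
A triad in first inversion is figured 6/3, conventionally abbreviated 6.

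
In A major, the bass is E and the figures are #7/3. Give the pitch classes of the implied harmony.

E, G#, B, D#

The written figures #7/3 are shorthand for 7/5/3: the 5 is implied.
A third above E in this key is G#.
A fifth above E in this key is B.
A seventh above E in this key is D, raised to D# by the sharp.
Together with the bass E, this spells E major seventh in root position.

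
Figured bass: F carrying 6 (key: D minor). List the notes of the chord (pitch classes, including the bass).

F, A, D

The written figures 6 are shorthand for 6/3: the 3 is implied.
A third above F in this key is A.
A sixth above F in this key is D.
Together with the bass F, this spells D minor in first inversion.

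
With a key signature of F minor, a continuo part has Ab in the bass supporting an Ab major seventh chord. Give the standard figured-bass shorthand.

Ab is the root of Ab major seventh, so the chord is in root position.
A seventh chord in root position is figured 7/5/3, conventionally abbreviated 7.

7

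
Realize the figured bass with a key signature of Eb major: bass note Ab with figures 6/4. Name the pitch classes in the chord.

A fourth above Ab in this key is D.
A sixth above Ab in this key is F.
Together with the bass Ab, this spells D diminished in second inversion.

Ab, D, F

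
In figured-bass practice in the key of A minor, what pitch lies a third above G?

B

Counting 2 letter steps above G lands on B; in A minor, that letter is B.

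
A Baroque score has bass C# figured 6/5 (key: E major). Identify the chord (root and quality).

The figures 6/5 indicate a seventh chord in first inversion.
In first inversion the root lies a sixth above the bass: a sixth above C# in E major is A.
The chord tones are C#, E, G#, A, giving A major seventh.

A major seventh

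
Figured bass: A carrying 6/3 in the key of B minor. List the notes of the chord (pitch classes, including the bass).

A third above A in this key is C#.
A sixth above A in this key is F#.
Together with the bass A, this spells F# minor in first inversion.

A, C#, F#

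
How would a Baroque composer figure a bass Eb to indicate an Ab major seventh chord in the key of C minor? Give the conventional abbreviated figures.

Eb is the fifth of Ab major seventh, so the chord is in second inversion.
A seventh chord in second inversion is figured 6/4/3, conventionally abbreviated 4/3.

4/3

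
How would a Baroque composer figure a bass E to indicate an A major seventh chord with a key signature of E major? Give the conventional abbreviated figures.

E is the fifth of A major seventh, so the chord is in second inversion.
A seventh chord in second inversion is figured 6/4/3, conventionally abbreviated 4/3.

4/3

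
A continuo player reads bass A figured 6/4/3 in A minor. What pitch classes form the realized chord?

A, C, D, F

A third above A in this key is C.
A fourth above A in this key is D.
A sixth above A in this key is F.
Together with the bass A, this spells D minor seventh in second inversion.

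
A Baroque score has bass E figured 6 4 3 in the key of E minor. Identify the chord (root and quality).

The figures 6 4 3 indicate a seventh chord in second inversion.
In second inversion the root lies a fourth above the bass: a fourth above E in E minor is A.
The chord tones are E, G, A, C, giving A minor seventh.

A minor seventh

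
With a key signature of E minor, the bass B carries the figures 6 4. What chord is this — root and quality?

The figures 6 4 indicate a triad in second inversion.
In second inversion the root lies a fourth above the bass: a fourth above B in E minor is E.
The chord tones are B, E, G, giving E minor.

E minor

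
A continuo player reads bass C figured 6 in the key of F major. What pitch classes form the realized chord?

C, E, A

The written figures 6 are shorthand for 6/3: the 3 is implied.
A third above C in this key is E.
A sixth above C in this key is A.
Together with the bass C, this spells A minor in first inversion.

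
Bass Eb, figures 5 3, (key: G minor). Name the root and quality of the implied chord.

Eb major

The figures 5 3 indicate a triad in root position.
In root position the bass is the root, so the root is Eb.
The chord tones are Eb, G, Bb, giving Eb major.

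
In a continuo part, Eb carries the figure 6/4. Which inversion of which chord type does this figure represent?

triad, second inversion

Intervals of 6/4 above the bass form a triad; the bass is the fifth, so this is second inversion.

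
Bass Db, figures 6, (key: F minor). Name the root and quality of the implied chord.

The figures 6 indicate a triad in first inversion.
In first inversion the root lies a sixth above the bass: a sixth above Db in F minor is Bb.
The chord tones are Db, F, Bb, giving Bb minor.

Bb minor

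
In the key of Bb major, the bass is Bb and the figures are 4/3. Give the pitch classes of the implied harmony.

The written figures 4/3 are shorthand for 6/4/3: the 6 is implied.
A third above Bb in this key is D.
A fourth above Bb in this key is Eb.
A sixth above Bb in this key is G.
Together with the bass Bb, this spells Eb major seventh in second inversion.

Bb, D, Eb, G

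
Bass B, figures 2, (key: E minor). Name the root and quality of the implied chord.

The figures 2 indicate a seventh chord in third inversion.
In third inversion the root lies a second above the bass: a second above B in E minor is C.
The chord tones are B, C, E, G, giving C major seventh.

C major seventh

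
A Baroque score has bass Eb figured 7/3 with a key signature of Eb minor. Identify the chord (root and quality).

The figures 7/3 indicate a seventh chord in root position.
In root position the bass is the root, so the root is Eb.
The chord tones are Eb, Gb, Bb, Db, giving Eb minor seventh.

Eb minor seventh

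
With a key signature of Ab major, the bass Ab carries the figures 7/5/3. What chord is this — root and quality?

Ab major seventh

The figures 7/5/3 indicate a seventh chord in root position.
In root position the bass is the root, so the root is Ab.
The chord tones are Ab, C, Eb, G, giving Ab major seventh.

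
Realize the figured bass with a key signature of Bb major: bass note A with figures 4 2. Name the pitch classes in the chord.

A, Bb, D, F

The written figures 4 2 are shorthand for 6/4/2: the 6 is implied.
A second above A in this key is Bb.
A fourth above A in this key is D.
A sixth above A in this key is F.
Together with the bass A, this spells Bb major seventh in third inversion.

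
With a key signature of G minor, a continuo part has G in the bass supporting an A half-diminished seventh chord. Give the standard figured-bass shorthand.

4/2

G is the seventh of A half-diminished seventh, so the chord is in third inversion.
A seventh chord in third inversion is figured 6/4/2, conventionally abbreviated 4/2.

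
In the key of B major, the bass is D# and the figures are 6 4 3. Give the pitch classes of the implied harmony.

D#, F#, G#, B

A third above D# in this key is F#.
A fourth above D# in this key is G#.
A sixth above D# in this key is B.
Together with the bass D#, this spells G# minor seventh in second inversion.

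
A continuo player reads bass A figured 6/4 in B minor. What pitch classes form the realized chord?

A, D, F#

A fourth above A in this key is D.
A sixth above A in this key is F#.
Together with the bass A, this spells D major in second inversion.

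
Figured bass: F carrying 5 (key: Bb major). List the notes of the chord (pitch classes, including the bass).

F, A, C

The written figures 5 are shorthand for 5/3: the 3 is implied.
A third above F in this key is A.
A fifth above F in this key is C.
Together with the bass F, this spells F major in root position.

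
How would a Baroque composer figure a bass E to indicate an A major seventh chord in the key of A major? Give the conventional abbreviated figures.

E is the fifth of A major seventh, so the chord is in second inversion.
A seventh chord in second inversion is figured 6/4/3, conventionally abbreviated 4/3.

4/3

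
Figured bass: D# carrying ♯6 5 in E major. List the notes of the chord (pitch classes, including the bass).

The written figures ♯6 5 are shorthand for 6/5/3: the 3 is implied.
A third above D# in this key is F#.
A fifth above D# in this key is A.
A sixth above D# in this key is B, raised to B# by the sharp.
Together with the bass D#, this spells B# diminished seventh in first inversion.

D#, F#, A, B#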